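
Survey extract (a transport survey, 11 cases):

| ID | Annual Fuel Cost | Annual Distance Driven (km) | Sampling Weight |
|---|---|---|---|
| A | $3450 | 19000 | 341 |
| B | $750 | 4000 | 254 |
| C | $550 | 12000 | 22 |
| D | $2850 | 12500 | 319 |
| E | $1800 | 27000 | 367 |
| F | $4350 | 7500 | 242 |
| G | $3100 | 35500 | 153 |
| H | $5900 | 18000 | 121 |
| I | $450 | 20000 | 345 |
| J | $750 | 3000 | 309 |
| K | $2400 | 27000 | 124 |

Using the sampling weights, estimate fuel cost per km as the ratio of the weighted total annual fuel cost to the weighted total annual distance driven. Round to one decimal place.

0.1

Σ wᵢ·y = 3450×341 + 750×254 + 550×22 + 2850×319 + 1800×367 + 4350×242 + 3100×153 + 5900×121 + 450×345 + 750×309 + 2400×124
  = 1176450 + 190500 + 12100 + 909150 + 660600 + 1052700 + 474300 + 713900 + 155250 + 231750 + 297600 = 5874300
Σ wᵢ·x = 19000×341 + 4000×254 + 12000×22 + 12500×319 + 27000×367 + 7500×242 + 35500×153 + 18000×121 + 20000×345 + 3000×309 + 27000×124
  = 6479000 + 1016000 + 264000 + 3987500 + 9909000 + 1815000 + 5431500 + 2178000 + 6900000 + 927000 + 3348000 = 42255000
Ratio = 5874300 / 42255000 = 0.13902023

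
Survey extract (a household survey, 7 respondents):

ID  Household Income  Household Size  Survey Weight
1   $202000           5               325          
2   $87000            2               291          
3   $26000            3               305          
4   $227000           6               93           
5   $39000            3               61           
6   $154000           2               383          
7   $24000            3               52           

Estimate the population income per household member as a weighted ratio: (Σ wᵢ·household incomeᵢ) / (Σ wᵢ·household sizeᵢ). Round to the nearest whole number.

Σ wᵢ·y = 202000×325 + 87000×291 + 26000×305 + 227000×93 + 39000×61 + 154000×383 + 24000×52
  = 65650000 + 25317000 + 7930000 + 21111000 + 2379000 + 58982000 + 1248000 = 182617000
Σ wᵢ·x = 4785
Ratio = 182617000 / 4785 = 38164.472

38164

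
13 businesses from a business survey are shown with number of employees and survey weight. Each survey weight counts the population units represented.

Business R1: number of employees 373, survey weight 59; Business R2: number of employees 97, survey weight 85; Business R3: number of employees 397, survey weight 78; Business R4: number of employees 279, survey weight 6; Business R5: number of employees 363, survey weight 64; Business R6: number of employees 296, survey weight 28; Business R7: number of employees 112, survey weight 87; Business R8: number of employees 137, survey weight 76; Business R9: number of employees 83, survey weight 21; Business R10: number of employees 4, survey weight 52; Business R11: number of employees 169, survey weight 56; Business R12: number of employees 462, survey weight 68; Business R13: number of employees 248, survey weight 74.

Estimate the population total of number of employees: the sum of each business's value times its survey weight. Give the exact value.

Weighted total = 175751

175751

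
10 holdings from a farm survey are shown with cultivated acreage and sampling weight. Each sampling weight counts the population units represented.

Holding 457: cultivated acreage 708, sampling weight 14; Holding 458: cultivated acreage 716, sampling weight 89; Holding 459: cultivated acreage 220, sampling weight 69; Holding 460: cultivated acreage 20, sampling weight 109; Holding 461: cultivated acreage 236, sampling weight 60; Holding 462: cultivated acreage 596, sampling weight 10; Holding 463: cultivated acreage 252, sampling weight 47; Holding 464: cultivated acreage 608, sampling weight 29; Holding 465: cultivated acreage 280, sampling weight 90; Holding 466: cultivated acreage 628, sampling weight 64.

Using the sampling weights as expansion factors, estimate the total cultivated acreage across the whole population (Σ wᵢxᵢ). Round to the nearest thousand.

Weighted total = 708×14 + 716×89 + 220×69 + 20×109 + 236×60 + 596×10 + 252×47 + 608×29 + 280×90 + 628×64
  = 9912 + 63724 + 15180 + 2180 + 14160 + 5960 + 11844 + 17632 + 25200 + 40192 = 205984

206000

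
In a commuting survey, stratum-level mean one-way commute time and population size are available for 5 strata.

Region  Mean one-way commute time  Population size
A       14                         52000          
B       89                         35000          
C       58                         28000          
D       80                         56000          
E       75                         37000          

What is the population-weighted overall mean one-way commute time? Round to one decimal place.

Σ Nₕ·x̄ₕ = 14×52000 + 89×35000 + 58×28000 + 80×56000 + 75×37000
  = 728000 + 3115000 + 1624000 + 4480000 + 2775000 = 12722000
Σ Nₕ = 52000 + 35000 + 28000 + 56000 + 37000 = 208000
Overall mean = 12722000 / 208000 = 61.163462

61.2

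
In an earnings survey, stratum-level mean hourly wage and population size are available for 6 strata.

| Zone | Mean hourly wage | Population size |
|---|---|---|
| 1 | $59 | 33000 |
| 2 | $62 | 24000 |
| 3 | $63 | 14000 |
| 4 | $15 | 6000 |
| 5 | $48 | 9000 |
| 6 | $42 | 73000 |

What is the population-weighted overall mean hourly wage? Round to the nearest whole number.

50

Σ Nₕ·x̄ₕ = 7905000
Σ Nₕ = 33000 + 24000 + 14000 + 6000 + 9000 + 73000 = 159000
Overall mean = 7905000 / 159000 = 49.716981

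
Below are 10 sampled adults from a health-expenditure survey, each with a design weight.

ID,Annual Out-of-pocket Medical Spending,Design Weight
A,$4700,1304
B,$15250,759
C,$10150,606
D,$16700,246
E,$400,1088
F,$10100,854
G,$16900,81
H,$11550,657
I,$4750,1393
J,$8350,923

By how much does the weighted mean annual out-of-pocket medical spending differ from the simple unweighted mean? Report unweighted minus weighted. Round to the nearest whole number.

2262

Unweighted sum = 4700 + 15250 + 10150 + 16700 + 400 + 10100 + 16900 + 11550 + 4750 + 8350 = 98850
Unweighted mean = 98850 / 10 = 9885
Weighted sum = 4700×1304 + 15250×759 + 10150×606 + 16700×246 + 400×1088 + 10100×854 + 16900×81 + 11550×657 + 4750×1393 + 8350×923
  = 6128800 + 11574750 + 6150900 + 4108200 + 435200 + 8625400 + 1368900 + 7588350 + 6616750 + 7707050 = 60304300
Sum of weights = 1304 + 759 + 606 + 246 + 1088 + 854 + 81 + 657 + 1393 + 923 = 7911
Weighted mean = 60304300 / 7911 = 7622.8416
Difference (unweighted minus weighted) = 2262.1584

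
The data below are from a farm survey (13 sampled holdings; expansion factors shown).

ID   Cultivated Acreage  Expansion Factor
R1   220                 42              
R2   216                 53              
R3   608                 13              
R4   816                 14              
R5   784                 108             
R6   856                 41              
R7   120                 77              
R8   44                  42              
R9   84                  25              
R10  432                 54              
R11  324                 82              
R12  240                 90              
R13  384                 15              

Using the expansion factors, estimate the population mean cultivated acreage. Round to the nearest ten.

Weighted sum = 250228
Sum of weights = 656
Weighted mean = 250228 / 656 = 381.44512

380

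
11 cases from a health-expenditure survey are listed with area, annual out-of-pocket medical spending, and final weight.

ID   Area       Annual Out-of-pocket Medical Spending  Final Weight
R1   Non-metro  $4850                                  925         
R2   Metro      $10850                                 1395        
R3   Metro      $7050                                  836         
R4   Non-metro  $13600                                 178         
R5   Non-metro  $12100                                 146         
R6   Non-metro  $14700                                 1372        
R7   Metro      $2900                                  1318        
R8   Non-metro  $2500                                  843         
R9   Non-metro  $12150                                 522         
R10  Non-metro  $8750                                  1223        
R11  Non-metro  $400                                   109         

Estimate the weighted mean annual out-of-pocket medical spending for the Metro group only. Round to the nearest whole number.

Metro rows: R2, R3, R7
Weighted sum = 10850×1395 + 7050×836 + 2900×1318
  = 24851750
Sum of weights = 1395 + 836 + 1318 = 3549
Weighted mean = 24851750 / 3549 = 7002.4655

7002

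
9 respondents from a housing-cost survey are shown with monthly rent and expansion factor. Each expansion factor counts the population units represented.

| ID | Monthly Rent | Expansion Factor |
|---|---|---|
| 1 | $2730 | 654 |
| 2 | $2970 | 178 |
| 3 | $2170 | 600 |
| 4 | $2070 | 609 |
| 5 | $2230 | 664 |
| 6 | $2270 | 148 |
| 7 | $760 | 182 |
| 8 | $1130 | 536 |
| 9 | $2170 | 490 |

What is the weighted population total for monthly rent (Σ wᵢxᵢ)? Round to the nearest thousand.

8501000

Weighted total = 2730×654 + 2970×178 + 2170×600 + 2070×609 + 2230×664 + 2270×148 + 760×182 + 1130×536 + 2170×490
  = 1785420 + 528660 + 1302000 + 1260630 + 1480720 + 335960 + 138320 + 605680 + 1063300 = 8500690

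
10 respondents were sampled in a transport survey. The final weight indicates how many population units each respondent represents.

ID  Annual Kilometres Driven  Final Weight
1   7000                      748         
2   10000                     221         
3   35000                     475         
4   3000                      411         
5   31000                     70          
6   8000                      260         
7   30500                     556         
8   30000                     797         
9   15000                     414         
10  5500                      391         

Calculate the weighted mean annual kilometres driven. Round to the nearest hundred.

18100

Weighted sum = 78782500
Sum of weights = 748 + 221 + 475 + 411 + 70 + 260 + 556 + 797 + 414 + 391 = 4343
Weighted mean = 78782500 / 4343 = 18140.111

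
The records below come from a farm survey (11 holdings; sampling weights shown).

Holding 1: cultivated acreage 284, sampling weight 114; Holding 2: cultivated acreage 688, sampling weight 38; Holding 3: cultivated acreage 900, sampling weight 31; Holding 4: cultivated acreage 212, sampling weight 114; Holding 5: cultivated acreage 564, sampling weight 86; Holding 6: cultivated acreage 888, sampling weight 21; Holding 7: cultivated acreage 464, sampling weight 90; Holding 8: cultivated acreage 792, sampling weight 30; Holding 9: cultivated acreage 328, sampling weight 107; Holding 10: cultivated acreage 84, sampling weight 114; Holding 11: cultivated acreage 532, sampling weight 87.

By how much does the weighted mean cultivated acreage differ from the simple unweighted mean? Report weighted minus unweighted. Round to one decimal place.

Unweighted sum = 284 + 688 + 900 + 212 + 564 + 888 + 464 + 792 + 328 + 84 + 532 = 5736
Unweighted mean = 5736 / 11 = 521.45455
Weighted sum = 284×114 + 688×38 + 900×31 + 212×114 + 564×86 + 888×21 + 464×90 + 792×30 + 328×107 + 84×114 + 532×87
  = 32376 + 26144 + 27900 + 24168 + 48504 + 18648 + 41760 + 23760 + 35096 + 9576 + 46284 = 334216
Sum of weights = 114 + 38 + 31 + 114 + 86 + 21 + 90 + 30 + 107 + 114 + 87 = 832
Weighted mean = 334216 / 832 = 401.70192
Difference (weighted minus unweighted) = -119.75262

-119.8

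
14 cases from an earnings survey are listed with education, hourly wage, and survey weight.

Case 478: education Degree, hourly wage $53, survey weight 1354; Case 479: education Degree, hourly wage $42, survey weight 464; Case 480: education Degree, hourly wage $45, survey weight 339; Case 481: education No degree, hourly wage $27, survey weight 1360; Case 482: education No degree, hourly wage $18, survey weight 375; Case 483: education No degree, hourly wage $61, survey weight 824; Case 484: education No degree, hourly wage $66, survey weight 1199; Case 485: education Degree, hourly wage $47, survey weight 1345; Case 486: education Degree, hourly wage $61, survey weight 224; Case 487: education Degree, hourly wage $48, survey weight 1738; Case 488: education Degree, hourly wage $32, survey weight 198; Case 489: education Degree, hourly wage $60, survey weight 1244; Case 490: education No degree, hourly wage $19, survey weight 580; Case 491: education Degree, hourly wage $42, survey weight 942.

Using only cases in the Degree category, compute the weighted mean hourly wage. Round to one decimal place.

49.4

Degree rows: 478, 479, 480, 485, 486, 487, 488, 489, 491
Weighted sum = 53×1354 + 42×464 + 45×339 + 47×1345 + 61×224 + 48×1738 + 32×198 + 60×1244 + 42×942
  = 71762 + 19488 + 15255 + 63215 + 13664 + 83424 + 6336 + 74640 + 39564 = 387348
Sum of weights = 1354 + 464 + 339 + 1345 + 224 + 1738 + 198 + 1244 + 942 = 7848
Weighted mean = 387348 / 7848 = 49.356269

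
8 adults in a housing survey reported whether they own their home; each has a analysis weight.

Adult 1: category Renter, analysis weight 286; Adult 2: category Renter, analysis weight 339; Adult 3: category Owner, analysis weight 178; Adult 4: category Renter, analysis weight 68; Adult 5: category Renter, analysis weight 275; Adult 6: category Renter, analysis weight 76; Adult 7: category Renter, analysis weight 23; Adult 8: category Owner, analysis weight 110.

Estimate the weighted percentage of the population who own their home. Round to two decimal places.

21.25

Sum of weights for 'Owner' = 178 + 110 = 288
Total weight = 286 + 339 + 178 + 68 + 275 + 76 + 23 + 110 = 1355
Weighted proportion = 288 / 1355 = 0.21254613 → 21.254613%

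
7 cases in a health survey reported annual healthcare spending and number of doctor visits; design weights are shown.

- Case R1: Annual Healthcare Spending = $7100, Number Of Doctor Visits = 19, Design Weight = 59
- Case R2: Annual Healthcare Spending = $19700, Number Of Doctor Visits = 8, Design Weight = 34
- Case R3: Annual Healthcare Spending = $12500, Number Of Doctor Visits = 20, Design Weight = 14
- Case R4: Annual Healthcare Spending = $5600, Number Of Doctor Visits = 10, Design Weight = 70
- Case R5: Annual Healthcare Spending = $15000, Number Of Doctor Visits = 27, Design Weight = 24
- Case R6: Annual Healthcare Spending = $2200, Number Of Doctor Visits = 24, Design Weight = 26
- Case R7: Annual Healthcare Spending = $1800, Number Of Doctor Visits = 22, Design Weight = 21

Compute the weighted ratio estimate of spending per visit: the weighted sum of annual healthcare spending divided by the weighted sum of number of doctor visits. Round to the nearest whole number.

Σ wᵢ·y = 7100×59 + 19700×34 + 12500×14 + 5600×70 + 15000×24 + 2200×26 + 1800×21
  = 2110700
Σ wᵢ·x = 19×59 + 8×34 + 20×14 + 10×70 + 27×24 + 24×26 + 22×21
  = 1121 + 272 + 280 + 700 + 648 + 624 + 462 = 4107
Ratio = 2110700 / 4107 = 513.92744

514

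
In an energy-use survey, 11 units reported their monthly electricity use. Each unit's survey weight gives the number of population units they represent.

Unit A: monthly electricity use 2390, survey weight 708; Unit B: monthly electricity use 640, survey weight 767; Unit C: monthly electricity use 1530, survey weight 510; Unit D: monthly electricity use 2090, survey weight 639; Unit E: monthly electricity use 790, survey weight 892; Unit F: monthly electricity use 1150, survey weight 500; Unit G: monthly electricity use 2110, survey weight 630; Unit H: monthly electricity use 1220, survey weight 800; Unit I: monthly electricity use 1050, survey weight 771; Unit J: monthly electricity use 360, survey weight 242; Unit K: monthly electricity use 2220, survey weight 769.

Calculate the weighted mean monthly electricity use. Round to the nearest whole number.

Weighted sum = 2390×708 + 640×767 + 1530×510 + 2090×639 + 790×892 + 1150×500 + 2110×630 + 1220×800 + 1050×771 + 360×242 + 2220×769
  = 1692120 + 490880 + 780300 + 1335510 + 704680 + 575000 + 1329300 + 976000 + 809550 + 87120 + 1707180 = 10487640
Sum of weights = 7228
Weighted mean = 10487640 / 7228 = 1450.974

1451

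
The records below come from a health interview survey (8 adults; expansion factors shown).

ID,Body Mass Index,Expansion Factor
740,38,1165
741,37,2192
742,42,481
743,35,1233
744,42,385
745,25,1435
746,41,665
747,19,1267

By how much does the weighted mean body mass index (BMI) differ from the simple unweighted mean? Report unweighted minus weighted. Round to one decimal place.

Unweighted sum = 38 + 37 + 42 + 35 + 42 + 25 + 41 + 19 = 279
Unweighted mean = 279 / 8 = 34.875
Weighted sum = 292114
Sum of weights = 1165 + 2192 + 481 + 1233 + 385 + 1435 + 665 + 1267 = 8823
Weighted mean = 292114 / 8823 = 33.10824
Difference (unweighted minus weighted) = 1.7667602

1.8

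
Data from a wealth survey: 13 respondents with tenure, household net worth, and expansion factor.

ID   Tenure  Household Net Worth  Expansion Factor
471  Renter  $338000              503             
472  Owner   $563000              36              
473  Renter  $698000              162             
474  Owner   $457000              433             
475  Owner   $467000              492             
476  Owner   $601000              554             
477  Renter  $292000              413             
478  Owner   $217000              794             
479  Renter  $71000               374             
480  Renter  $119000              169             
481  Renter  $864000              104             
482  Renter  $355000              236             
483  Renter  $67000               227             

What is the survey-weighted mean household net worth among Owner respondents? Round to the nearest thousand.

413000

Owner rows: 472, 474, 475, 476, 478
Weighted sum = 563000×36 + 457000×433 + 467000×492 + 601000×554 + 217000×794
  = 20268000 + 197881000 + 229764000 + 332954000 + 172298000 = 953165000
Sum of weights = 36 + 433 + 492 + 554 + 794 = 2309
Weighted mean = 953165000 / 2309 = 412804.24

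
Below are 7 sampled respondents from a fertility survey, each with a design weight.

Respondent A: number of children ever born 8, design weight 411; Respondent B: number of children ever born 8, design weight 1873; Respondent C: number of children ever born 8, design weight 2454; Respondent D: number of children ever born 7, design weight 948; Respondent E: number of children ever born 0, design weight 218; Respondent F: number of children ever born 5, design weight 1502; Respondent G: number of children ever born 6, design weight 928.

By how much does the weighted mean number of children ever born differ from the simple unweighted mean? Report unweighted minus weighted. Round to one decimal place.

-0.9

Unweighted sum = 8 + 8 + 8 + 7 + 0 + 5 + 6 = 42
Unweighted mean = 42 / 7 = 6
Weighted sum = 8×411 + 8×1873 + 8×2454 + 7×948 + 0×218 + 5×1502 + 6×928
  = 3288 + 14984 + 19632 + 6636 + 0 + 7510 + 5568 = 57618
Sum of weights = 411 + 1873 + 2454 + 948 + 218 + 1502 + 928 = 8334
Weighted mean = 57618 / 8334 = 6.9136069
Difference (unweighted minus weighted) = -0.91360691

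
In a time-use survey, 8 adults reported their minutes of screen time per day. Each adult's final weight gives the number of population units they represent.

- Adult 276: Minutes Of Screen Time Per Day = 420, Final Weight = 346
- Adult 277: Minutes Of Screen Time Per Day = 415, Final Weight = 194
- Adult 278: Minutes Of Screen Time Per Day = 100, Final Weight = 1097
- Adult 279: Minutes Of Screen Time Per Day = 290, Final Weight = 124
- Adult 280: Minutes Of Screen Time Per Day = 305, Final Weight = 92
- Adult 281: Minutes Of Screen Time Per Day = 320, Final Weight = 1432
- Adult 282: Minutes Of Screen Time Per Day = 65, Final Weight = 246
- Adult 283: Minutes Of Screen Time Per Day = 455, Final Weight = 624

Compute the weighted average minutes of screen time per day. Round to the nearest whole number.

Weighted sum = 1157700
Sum of weights = 346 + 194 + 1097 + 124 + 92 + 1432 + 246 + 624 = 4155
Weighted mean = 1157700 / 4155 = 278.62816

279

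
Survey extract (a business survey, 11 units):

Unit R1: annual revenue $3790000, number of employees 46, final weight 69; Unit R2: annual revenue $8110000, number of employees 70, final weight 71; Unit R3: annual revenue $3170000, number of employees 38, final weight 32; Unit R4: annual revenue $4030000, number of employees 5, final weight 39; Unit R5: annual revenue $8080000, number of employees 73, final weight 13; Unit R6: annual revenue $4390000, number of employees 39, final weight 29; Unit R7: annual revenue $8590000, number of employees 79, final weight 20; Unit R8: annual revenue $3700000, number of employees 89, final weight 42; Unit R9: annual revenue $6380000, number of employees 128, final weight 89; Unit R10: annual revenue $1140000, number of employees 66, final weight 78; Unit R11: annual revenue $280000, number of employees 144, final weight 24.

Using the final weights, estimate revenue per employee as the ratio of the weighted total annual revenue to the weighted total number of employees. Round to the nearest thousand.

63000

Σ wᵢ·y = 3790000×69 + 8110000×71 + 3170000×32 + 4030000×39 + 8080000×13 + 4390000×29 + 8590000×20 + 3700000×42 + 6380000×89 + 1140000×78 + 280000×24
  = 2318940000
Σ wᵢ·x = 46×69 + 70×71 + 38×32 + 5×39 + 73×13 + 39×29 + 79×20 + 89×42 + 128×89 + 66×78 + 144×24
  = 3174 + 4970 + 1216 + 195 + 949 + 1131 + 1580 + 3738 + 11392 + 5148 + 3456 = 36949
Ratio = 2318940000 / 36949 = 62760.562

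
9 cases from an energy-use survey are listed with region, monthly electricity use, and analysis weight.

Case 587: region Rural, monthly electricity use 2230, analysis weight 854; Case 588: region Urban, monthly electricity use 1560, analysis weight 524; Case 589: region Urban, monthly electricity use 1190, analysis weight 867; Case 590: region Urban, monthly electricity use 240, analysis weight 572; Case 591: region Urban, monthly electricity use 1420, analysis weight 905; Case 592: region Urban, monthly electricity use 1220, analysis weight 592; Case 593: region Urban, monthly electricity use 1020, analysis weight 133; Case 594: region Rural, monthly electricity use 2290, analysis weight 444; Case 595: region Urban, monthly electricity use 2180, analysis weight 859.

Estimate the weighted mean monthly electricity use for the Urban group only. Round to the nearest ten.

1350

Urban rows: 588, 589, 590, 591, 592, 593, 595
Weighted sum = 1560×524 + 1190×867 + 240×572 + 1420×905 + 1220×592 + 1020×133 + 2180×859
  = 817440 + 1031730 + 137280 + 1285100 + 722240 + 135660 + 1872620 = 6002070
Sum of weights = 524 + 867 + 572 + 905 + 592 + 133 + 859 = 4452
Weighted mean = 6002070 / 4452 = 1348.1739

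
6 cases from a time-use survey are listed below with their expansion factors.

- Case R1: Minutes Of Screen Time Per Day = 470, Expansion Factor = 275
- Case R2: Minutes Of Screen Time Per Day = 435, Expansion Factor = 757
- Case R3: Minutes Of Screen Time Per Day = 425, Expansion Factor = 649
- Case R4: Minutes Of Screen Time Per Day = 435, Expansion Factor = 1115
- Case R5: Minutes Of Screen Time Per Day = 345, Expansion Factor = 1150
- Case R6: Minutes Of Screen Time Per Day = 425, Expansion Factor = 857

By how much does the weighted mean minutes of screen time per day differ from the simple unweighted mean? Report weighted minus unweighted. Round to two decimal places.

-10.18

Unweighted sum = 470 + 435 + 425 + 435 + 345 + 425 = 2535
Unweighted mean = 2535 / 6 = 422.5
Weighted sum = 1980370
Sum of weights = 275 + 757 + 649 + 1115 + 1150 + 857 = 4803
Weighted mean = 1980370 / 4803 = 412.31938
Difference (weighted minus unweighted) = -10.180616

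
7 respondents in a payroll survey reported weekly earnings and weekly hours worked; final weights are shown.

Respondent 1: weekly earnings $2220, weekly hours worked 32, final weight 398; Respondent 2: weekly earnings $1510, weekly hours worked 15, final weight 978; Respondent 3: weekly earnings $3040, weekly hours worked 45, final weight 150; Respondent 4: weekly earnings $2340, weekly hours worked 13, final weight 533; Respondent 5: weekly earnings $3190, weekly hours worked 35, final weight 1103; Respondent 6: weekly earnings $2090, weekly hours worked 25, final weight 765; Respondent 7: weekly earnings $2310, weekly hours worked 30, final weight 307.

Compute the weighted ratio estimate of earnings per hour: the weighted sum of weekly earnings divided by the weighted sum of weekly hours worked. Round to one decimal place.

Σ wᵢ·y = 2220×398 + 1510×978 + 3040×150 + 2340×533 + 3190×1103 + 2090×765 + 2310×307
  = 883560 + 1476780 + 456000 + 1247220 + 3518570 + 1598850 + 709170 = 9890150
Σ wᵢ·x = 108025
Ratio = 9890150 / 108025 = 91.55427

91.6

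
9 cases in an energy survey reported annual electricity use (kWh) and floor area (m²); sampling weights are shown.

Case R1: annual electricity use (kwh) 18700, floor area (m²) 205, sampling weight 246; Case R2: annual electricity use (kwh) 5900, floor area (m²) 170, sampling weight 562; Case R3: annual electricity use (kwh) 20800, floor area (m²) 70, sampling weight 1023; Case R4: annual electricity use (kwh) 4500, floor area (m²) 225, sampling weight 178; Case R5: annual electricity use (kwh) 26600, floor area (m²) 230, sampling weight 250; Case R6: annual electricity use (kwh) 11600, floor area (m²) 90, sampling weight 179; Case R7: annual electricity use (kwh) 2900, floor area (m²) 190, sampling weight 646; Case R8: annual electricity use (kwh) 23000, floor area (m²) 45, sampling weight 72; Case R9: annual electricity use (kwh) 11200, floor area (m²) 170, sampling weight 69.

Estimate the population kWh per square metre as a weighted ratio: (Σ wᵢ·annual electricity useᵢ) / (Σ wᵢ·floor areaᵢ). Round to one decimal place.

91.7

Σ wᵢ·y = 18700×246 + 5900×562 + 20800×1023 + 4500×178 + 26600×250 + 11600×179 + 2900×646 + 23000×72 + 11200×69
  = 43024000
Σ wᵢ·x = 205×246 + 170×562 + 70×1023 + 225×178 + 230×250 + 90×179 + 190×646 + 45×72 + 170×69
  = 50430 + 95540 + 71610 + 40050 + 57500 + 16110 + 122740 + 3240 + 11730 = 468950
Ratio = 43024000 / 468950 = 91.745389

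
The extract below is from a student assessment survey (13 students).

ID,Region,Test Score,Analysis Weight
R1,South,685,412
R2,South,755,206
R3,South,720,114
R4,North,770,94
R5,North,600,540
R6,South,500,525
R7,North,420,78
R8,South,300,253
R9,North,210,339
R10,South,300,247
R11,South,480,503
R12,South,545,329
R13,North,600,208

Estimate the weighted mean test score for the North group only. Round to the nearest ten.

500

North rows: R4, R5, R7, R9, R13
Weighted sum = 770×94 + 600×540 + 420×78 + 210×339 + 600×208
  = 72380 + 324000 + 32760 + 71190 + 124800 = 625130
Sum of weights = 94 + 540 + 78 + 339 + 208 = 1259
Weighted mean = 625130 / 1259 = 496.52899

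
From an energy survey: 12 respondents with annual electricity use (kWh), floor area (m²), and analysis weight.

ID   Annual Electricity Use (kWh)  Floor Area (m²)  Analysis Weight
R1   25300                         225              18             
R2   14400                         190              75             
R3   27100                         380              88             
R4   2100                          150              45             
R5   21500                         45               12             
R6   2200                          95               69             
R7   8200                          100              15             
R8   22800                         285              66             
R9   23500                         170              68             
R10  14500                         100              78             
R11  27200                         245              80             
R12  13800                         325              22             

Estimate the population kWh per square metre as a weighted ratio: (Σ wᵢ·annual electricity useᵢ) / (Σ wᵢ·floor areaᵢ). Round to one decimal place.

85.3

Σ wᵢ·y = 25300×18 + 14400×75 + 27100×88 + 2100×45 + 21500×12 + 2200×69 + 8200×15 + 22800×66 + 23500×68 + 14500×78 + 27200×80 + 13800×22
  = 455400 + 1080000 + 2384800 + 94500 + 258000 + 151800 + 123000 + 1504800 + 1598000 + 1131000 + 2176000 + 303600 = 11260900
Σ wᵢ·x = 225×18 + 190×75 + 380×88 + 150×45 + 45×12 + 95×69 + 100×15 + 285×66 + 170×68 + 100×78 + 245×80 + 325×22
  = 4050 + 14250 + 33440 + 6750 + 540 + 6555 + 1500 + 18810 + 11560 + 7800 + 19600 + 7150 = 132005
Ratio = 11260900 / 132005 = 85.306617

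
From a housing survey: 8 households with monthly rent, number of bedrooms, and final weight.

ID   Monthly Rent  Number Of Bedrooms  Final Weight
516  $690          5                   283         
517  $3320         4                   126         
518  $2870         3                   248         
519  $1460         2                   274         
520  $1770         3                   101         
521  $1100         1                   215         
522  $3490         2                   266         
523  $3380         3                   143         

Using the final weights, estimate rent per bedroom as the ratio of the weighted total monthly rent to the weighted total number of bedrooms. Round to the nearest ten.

Σ wᵢ·y = 690×283 + 3320×126 + 2870×248 + 1460×274 + 1770×101 + 1100×215 + 3490×266 + 3380×143
  = 195270 + 418320 + 711760 + 400040 + 178770 + 236500 + 928340 + 483340 = 3552340
Σ wᵢ·x = 5×283 + 4×126 + 3×248 + 2×274 + 3×101 + 1×215 + 2×266 + 3×143
  = 1415 + 504 + 744 + 548 + 303 + 215 + 532 + 429 = 4690
Ratio = 3552340 / 4690 = 757.42857

760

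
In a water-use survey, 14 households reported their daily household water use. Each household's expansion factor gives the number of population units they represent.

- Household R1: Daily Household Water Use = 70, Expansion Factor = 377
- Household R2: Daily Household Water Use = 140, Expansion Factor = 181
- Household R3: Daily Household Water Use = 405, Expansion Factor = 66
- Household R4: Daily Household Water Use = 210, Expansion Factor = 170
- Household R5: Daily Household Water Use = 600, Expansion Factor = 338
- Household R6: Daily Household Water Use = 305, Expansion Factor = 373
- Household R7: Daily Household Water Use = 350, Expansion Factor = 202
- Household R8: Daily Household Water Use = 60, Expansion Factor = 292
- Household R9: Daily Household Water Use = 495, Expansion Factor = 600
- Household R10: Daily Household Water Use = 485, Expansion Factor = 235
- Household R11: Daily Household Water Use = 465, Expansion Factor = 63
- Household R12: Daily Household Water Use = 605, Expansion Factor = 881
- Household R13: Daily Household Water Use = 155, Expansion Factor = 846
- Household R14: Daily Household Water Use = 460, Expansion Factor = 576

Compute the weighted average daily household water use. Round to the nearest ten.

Weighted sum = 1888310
Sum of weights = 5200
Weighted mean = 1888310 / 5200 = 363.13654

360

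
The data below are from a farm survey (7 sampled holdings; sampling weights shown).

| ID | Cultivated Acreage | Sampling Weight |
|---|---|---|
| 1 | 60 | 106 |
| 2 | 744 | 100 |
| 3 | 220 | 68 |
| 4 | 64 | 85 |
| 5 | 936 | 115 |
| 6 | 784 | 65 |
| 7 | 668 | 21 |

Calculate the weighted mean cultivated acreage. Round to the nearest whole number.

489

Weighted sum = 60×106 + 744×100 + 220×68 + 64×85 + 936×115 + 784×65 + 668×21
  = 6360 + 74400 + 14960 + 5440 + 107640 + 50960 + 14028 = 273788
Sum of weights = 560
Weighted mean = 273788 / 560 = 488.90714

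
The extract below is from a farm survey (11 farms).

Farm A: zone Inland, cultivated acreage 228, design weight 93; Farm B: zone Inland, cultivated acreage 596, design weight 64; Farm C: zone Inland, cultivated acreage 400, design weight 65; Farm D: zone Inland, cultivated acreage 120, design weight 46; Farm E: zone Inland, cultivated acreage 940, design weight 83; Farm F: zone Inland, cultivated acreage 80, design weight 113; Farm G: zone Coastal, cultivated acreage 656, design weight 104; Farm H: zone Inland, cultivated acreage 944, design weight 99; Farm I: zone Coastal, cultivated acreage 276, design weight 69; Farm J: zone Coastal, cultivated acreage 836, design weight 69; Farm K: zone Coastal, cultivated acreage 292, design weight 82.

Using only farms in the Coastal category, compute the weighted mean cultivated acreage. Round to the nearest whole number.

Coastal rows: G, I, J, K
Weighted sum = 168896
Sum of weights = 104 + 69 + 69 + 82 = 324
Weighted mean = 168896 / 324 = 521.28395

521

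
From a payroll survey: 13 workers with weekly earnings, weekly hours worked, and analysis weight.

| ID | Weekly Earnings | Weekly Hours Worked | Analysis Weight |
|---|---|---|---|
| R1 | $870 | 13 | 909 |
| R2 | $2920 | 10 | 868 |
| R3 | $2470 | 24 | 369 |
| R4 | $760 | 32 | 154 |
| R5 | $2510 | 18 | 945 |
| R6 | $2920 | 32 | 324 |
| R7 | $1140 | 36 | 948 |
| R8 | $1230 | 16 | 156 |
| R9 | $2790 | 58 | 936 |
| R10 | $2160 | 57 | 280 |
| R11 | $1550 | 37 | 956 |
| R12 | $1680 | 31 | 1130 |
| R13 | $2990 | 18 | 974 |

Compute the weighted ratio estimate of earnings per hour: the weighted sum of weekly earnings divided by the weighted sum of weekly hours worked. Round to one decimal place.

72.0

Σ wᵢ·y = 18453190
Σ wᵢ·x = 256465
Ratio = 18453190 / 256465 = 71.952079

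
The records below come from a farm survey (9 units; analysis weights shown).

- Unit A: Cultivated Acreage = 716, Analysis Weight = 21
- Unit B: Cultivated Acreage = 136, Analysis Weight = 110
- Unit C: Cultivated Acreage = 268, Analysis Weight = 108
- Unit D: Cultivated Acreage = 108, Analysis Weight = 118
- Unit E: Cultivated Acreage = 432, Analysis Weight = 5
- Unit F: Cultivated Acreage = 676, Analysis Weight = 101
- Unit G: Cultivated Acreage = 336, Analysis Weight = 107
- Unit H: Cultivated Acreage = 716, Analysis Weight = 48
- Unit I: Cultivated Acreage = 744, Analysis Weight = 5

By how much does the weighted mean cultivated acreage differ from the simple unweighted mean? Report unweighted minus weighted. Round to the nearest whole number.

Unweighted sum = 716 + 136 + 268 + 108 + 432 + 676 + 336 + 716 + 744 = 4132
Unweighted mean = 4132 / 9 = 459.11111
Weighted sum = 716×21 + 136×110 + 268×108 + 108×118 + 432×5 + 676×101 + 336×107 + 716×48 + 744×5
  = 216160
Sum of weights = 21 + 110 + 108 + 118 + 5 + 101 + 107 + 48 + 5 = 623
Weighted mean = 216160 / 623 = 346.96629
Difference (unweighted minus weighted) = 112.14482

112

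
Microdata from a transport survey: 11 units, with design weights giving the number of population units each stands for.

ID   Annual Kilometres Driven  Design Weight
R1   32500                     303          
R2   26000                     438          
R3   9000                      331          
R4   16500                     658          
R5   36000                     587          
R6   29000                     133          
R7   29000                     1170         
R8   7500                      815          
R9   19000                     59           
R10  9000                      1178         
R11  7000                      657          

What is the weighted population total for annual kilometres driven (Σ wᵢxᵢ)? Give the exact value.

Weighted total = 32500×303 + 26000×438 + 9000×331 + 16500×658 + 36000×587 + 29000×133 + 29000×1170 + 7500×815 + 19000×59 + 9000×1178 + 7000×657
  = 9847500 + 11388000 + 2979000 + 10857000 + 21132000 + 3857000 + 33930000 + 6112500 + 1121000 + 10602000 + 4599000 = 116425000

116425000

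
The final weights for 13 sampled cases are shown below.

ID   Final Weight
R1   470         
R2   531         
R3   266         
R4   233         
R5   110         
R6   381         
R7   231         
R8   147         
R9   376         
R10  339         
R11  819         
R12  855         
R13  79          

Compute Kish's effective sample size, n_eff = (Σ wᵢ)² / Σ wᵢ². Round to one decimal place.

9.3

Σ wᵢ = 4837
Σ wᵢ² = 2524461
n_eff = 4837² / 2524461 = 23396569 / 2524461 = 9.2679463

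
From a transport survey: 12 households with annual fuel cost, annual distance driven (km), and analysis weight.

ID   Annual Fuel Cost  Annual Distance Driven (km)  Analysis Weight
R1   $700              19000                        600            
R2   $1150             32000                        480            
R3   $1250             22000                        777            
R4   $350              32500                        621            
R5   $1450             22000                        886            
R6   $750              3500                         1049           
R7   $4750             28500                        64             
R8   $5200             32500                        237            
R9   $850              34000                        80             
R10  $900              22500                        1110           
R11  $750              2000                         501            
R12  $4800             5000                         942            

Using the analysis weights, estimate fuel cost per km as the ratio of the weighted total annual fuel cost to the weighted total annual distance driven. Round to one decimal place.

Σ wᵢ·y = 700×600 + 1150×480 + 1250×777 + 350×621 + 1450×886 + 750×1049 + 4750×64 + 5200×237 + 850×80 + 900×1110 + 750×501 + 4800×942
  = 420000 + 552000 + 971250 + 217350 + 1284700 + 786750 + 304000 + 1232400 + 68000 + 999000 + 375750 + 4521600 = 11732800
Σ wᵢ·x = 19000×600 + 32000×480 + 22000×777 + 32500×621 + 22000×886 + 3500×1049 + 28500×64 + 32500×237 + 34000×80 + 22500×1110 + 2000×501 + 5000×942
  = 11400000 + 15360000 + 17094000 + 20182500 + 19492000 + 3671500 + 1824000 + 7702500 + 2720000 + 24975000 + 1002000 + 4710000 = 130133500
Ratio = 11732800 / 130133500 = 0.090159721

0.1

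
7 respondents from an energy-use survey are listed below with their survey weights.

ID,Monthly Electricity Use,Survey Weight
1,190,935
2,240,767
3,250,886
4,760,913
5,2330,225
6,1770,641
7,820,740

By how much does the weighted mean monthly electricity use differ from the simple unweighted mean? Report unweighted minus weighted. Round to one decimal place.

Unweighted sum = 190 + 240 + 250 + 760 + 2330 + 1770 + 820 = 6360
Unweighted mean = 6360 / 7 = 908.57143
Weighted sum = 190×935 + 240×767 + 250×886 + 760×913 + 2330×225 + 1770×641 + 820×740
  = 3542730
Sum of weights = 935 + 767 + 886 + 913 + 225 + 641 + 740 = 5107
Weighted mean = 3542730 / 5107 = 693.7008
Difference (unweighted minus weighted) = 214.87063

214.9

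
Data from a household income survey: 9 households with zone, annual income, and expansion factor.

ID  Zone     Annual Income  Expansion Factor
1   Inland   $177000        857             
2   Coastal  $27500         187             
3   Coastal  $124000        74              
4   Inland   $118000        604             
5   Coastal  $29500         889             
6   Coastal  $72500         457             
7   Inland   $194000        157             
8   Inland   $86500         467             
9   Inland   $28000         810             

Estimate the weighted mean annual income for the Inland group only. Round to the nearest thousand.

Inland rows: 1, 4, 7, 8, 9
Weighted sum = 177000×857 + 118000×604 + 194000×157 + 86500×467 + 28000×810
  = 151689000 + 71272000 + 30458000 + 40395500 + 22680000 = 316494500
Sum of weights = 857 + 604 + 157 + 467 + 810 = 2895
Weighted mean = 316494500 / 2895 = 109324.53

109000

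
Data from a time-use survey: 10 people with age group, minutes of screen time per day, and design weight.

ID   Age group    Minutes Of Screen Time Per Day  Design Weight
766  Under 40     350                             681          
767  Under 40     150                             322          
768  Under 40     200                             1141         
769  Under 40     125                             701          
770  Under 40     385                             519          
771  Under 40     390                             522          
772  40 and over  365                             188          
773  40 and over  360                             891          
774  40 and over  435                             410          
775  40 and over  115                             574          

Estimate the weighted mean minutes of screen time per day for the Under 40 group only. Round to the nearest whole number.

259

Under 40 rows: 766, 767, 768, 769, 770, 771
Weighted sum = 350×681 + 150×322 + 200×1141 + 125×701 + 385×519 + 390×522
  = 238350 + 48300 + 228200 + 87625 + 199815 + 203580 = 1005870
Sum of weights = 3886
Weighted mean = 1005870 / 3886 = 258.84457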